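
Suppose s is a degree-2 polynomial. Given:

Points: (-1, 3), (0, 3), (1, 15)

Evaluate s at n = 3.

75

Write s(n) = an² + bn + c; the 3 given values yield a linear system in the 3 coefficients.
Solving, s(n) = 6n² + 6n + 3.
Then s(3) = 75.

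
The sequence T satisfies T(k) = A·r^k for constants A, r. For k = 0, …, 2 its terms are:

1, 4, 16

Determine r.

4

Consecutive ratio: 4/1 = 4, and 16/4 = 4, so r = 4.
Then A·4^0 = 1 gives A = 1, and T(k) = 1·4^k.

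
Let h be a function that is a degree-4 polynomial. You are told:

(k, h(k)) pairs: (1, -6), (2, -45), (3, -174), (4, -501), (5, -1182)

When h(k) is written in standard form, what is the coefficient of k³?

2

Write h(k) = ak^4 + bk³ + ck² + dk + e; the 5 given values yield a linear system in the 5 coefficients.
Solving, h(k) = -2k^4 + 2k³ - 7k² - 2k + 3.
The coefficient of k³ is 2.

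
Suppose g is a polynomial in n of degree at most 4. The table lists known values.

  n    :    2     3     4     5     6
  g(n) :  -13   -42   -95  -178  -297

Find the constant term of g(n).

First differences: -29, -53, -83, -119. Second differences: -24, -30, -36. Third differences: -6, -6.
Level-3 differences are constant, so g has degree 3.
Fitting a degree-3 polynomial gives g(n) = -n³ - 3n² + 5n - 3.
The constant term is g(0) = -3.

-3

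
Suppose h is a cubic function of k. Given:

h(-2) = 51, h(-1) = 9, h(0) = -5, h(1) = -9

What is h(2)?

Write h(k) = ak³ + bk² + ck + d; the 4 given values yield a linear system in the 4 coefficients.
Solving, h(k) = -3k³ + 5k² - 6k - 5.
Then h(2) = -21.

-21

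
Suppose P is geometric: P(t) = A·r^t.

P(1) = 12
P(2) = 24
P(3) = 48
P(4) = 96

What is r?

2

Consecutive ratio: 24/12 = 2, and 48/24 = 2, so r = 2.
Then A·2^1 = 12 gives A = 6, and P(t) = 6·2^t.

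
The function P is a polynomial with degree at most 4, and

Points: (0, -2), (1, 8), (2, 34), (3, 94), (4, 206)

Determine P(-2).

-46

First differences: 10, 26, 60, 112. Second differences: 16, 34, 52. Third differences: 18, 18.
Level-3 differences are constant, so P has degree 3.
Fitting a degree-3 polynomial gives P(t) = 3t³ - t² + 8t - 2.
Then P(-2) = -46.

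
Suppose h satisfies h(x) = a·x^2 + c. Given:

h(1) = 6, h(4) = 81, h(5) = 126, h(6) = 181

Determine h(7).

246

From h(1) = 6 and h(4) = 81: 1a + c = 6 and 16a + c = 81.
Subtracting: 15a = 75, so a = 5; then c = 6 − 5·1 = 1.
So h(x) = 5x² + 1, and h(7) = 246.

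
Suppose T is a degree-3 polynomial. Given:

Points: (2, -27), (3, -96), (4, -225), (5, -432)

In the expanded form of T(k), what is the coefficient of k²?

Write T(k) = ak³ + bk² + ck + d; the 4 given values yield a linear system in the 4 coefficients.
Solving, T(k) = -3k³ - 3k² + 3k + 3.
The coefficient of k² is -3.

-3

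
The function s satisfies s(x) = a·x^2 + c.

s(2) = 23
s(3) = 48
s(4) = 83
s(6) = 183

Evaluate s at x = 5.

128

From s(2) = 23 and s(3) = 48: 4a + c = 23 and 9a + c = 48.
Subtracting: 5a = 25, so a = 5; then c = 23 − 5·4 = 3.
So s(x) = 5x² + 3, and s(5) = 128.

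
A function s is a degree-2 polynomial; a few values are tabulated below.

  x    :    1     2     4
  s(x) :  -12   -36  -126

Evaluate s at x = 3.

-74

Write s(x) = ax² + bx + c; the 3 given values yield a linear system in the 3 coefficients.
Solving, s(x) = -7x² - 3x - 2.
Then s(3) = -74.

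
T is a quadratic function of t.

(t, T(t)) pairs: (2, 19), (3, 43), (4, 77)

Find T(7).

Write T(t) = at² + bt + c; the 3 given values yield a linear system in the 3 coefficients.
Solving, T(t) = 5t² - t + 1.
Then T(7) = 239.

239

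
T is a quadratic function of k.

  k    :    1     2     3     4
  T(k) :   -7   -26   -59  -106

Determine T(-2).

-34

First differences: -19, -33, -47. Second differences: -14, -14.
Level-2 differences are constant, so T has degree 2.
Fitting a degree-2 polynomial gives T(k) = -7k² + 2k - 2.
Then T(-2) = -34.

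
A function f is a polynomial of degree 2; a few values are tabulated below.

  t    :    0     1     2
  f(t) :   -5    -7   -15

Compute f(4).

-49

Write f(t) = at² + bt + c; the 3 given values yield a linear system in the 3 coefficients.
Solving, f(t) = -3t² + t - 5.
Then f(4) = -49.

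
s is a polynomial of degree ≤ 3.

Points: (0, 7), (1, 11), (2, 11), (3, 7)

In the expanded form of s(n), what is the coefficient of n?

Write s(n) = an³ + bn² + cn + d; the 4 given values yield a linear system in the 4 coefficients.
Solving, the leading coefficient vanishes, and s(n) = -2n² + 6n + 7.
The coefficient of n is 6.

6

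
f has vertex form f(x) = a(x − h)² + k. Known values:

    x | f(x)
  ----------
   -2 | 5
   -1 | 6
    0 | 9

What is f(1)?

14

First differences 1, 3; second difference 2 = 2a, so a = 1.
Expanding, the x-coefficient is −2ah = -2h; matching it to the data gives h = -2, and then k = 5.
So f(x) = 1(x + 2)² + 5.
f(1) = 1·3² + 5 = 14.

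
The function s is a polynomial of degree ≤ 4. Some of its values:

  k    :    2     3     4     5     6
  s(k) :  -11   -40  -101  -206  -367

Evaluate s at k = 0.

First differences: -29, -61, -105, -161. Second differences: -32, -44, -56. Third differences: -12, -12.
Level-3 differences are constant, so s has degree 3.
Fitting a degree-3 polynomial gives s(k) = -2k³ + 2k² - k - 1.
Then s(0) = -1.

-1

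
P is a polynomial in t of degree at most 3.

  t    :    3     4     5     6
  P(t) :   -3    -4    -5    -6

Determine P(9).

Write P(t) = at³ + bt² + ct + d; the 4 given values yield a linear system in the 4 coefficients.
Solving, the top 2 coefficients vanish, and P(t) = -t.
Then P(9) = -9.

-9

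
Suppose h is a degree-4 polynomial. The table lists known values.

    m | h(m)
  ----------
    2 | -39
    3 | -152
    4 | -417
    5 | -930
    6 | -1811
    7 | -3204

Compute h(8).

First differences: -113, -265, -513, -881, -1393. Second differences: -152, -248, -368, -512. Third differences: -96, -120, -144. Fourth differences: -24, -24.
Level-4 differences are constant, so h has degree 4.
Fitting a degree-4 polynomial gives h(m) = -m^4 - 2m³ - 3m² + 5m - 5.
Then h(8) = -5277.

-5277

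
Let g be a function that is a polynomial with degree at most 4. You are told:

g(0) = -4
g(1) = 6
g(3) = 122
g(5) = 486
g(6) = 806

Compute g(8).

Write g(k) = ak^4 + bk³ + ck² + dk + e; the 5 given values yield a linear system in the 5 coefficients.
Solving, the leading coefficient vanishes, and g(k) = 3k³ + 4k² + 3k - 4.
Then g(8) = 1812.

1812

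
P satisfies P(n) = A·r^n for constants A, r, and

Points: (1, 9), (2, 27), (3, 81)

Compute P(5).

729

Consecutive ratio: 27/9 = 3, and 81/27 = 3, so r = 3.
Then A·3^1 = 9 gives A = 3, and P(n) = 3·3^n.
P(5) = 3·3^5 = 729.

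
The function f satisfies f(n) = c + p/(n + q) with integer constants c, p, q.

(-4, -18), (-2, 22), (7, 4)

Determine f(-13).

0

(f(n) − c)(n + q) = p for each data point; the three points give a linear system in c and q, then p follows.
Solving: c = 2, q = 3, p = 20, so f(n) = 2 + 20/(n + 3).
Then f(-13) = 2 + 20/(-10) = 0.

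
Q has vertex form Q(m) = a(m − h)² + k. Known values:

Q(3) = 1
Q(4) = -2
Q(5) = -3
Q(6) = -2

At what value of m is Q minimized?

5

First differences -3, -1, 1; second difference 2 = 2a, so a = 1.
Expanding, the m-coefficient is −2ah = -2h; matching it to the data gives h = 5, and then k = -3.
So Q(m) = 1(m − 5)² − 3.
Hence h = 5.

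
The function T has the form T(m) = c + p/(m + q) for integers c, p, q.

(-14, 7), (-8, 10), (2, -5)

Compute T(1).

-8

(T(m) − c)(m + q) = p for each data point; the three points give a linear system in c and q, then p follows.
Solving: c = 4, q = 2, p = -36, so T(m) = 4 − 36/(m + 2).
Then T(1) = 4 − 36/3 = -8.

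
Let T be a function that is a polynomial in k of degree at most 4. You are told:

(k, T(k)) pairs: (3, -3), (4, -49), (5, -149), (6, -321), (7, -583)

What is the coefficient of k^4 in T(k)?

0

First differences: -46, -100, -172, -262. Second differences: -54, -72, -90. Third differences: -18, -18.
Level-3 differences are constant, so T has degree 3.
Fitting a degree-3 polynomial gives T(k) = -3k³ + 9k² + 2k - 9.
The coefficient of k^4 is 0.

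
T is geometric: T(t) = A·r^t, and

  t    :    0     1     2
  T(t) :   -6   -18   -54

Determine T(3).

Consecutive ratio: -18/(-6) = 3, and -54/(-18) = 3, so r = 3.
Then A·3^0 = -6 gives A = -6, and T(t) = -6·3^t.
T(3) = -6·3^3 = -162.

-162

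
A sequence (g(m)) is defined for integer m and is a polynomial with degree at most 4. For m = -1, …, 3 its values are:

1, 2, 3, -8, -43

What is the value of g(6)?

First differences: 1, 1, -11, -35. Second differences: 0, -12, -24. Third differences: -12, -12.
Level-3 differences are constant, so g has degree 3.
Fitting a degree-3 polynomial gives g(m) = -2m³ + 3m + 2.
Then g(6) = -412.

-412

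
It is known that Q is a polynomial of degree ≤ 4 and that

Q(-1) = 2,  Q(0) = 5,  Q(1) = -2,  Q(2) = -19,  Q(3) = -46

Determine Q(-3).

-34

Write Q(m) = am^4 + bm³ + cm² + dm + e; the 5 given values yield a linear system in the 5 coefficients.
Solving, the top 2 coefficients vanish, and Q(m) = -5m² - 2m + 5.
Then Q(-3) = -34.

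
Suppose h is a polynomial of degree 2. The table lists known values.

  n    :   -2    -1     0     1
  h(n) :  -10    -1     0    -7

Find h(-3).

First differences: 9, 1, -7. Second differences: -8, -8.
Level-2 differences are constant, so h has degree 2.
Fitting a degree-2 polynomial gives h(n) = -4n² - 3n.
Then h(-3) = -27.

-27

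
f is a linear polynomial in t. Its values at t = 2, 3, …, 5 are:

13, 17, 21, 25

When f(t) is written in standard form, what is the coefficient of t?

Write f(t) = at + b; the 4 given values yield a linear system in the 2 coefficients.
Solving, f(t) = 4t + 5.
The coefficient of t is 4.

4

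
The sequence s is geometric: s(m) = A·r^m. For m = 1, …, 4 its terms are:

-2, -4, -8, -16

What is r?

2

Consecutive ratio: -4/(-2) = 2, and -8/(-4) = 2, so r = 2.
Then A·2^1 = -2 gives A = -1, and s(m) = -1·2^m.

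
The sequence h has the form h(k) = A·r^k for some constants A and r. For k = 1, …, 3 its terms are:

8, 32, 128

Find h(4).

512

Consecutive ratio: 32/8 = 4, and 128/32 = 4, so r = 4.
Then A·4^1 = 8 gives A = 2, and h(k) = 2·4^k.
h(4) = 2·4^4 = 512.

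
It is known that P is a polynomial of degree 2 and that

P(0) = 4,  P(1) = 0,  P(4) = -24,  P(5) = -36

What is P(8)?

-84

Write P(k) = ak² + bk + c; the 4 given values yield a linear system in the 3 coefficients.
Solving, P(k) = -k² - 3k + 4.
Then P(8) = -84.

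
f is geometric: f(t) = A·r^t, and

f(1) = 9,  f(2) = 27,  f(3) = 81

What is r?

Consecutive ratio: 27/9 = 3, and 81/27 = 3, so r = 3.
Then A·3^1 = 9 gives A = 3, and f(t) = 3·3^t.

3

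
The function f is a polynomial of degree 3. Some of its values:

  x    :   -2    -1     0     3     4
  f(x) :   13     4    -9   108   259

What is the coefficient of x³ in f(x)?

3

Write f(x) = ax³ + bx² + cx + d; the 5 given values yield a linear system in the 4 coefficients.
Solving, f(x) = 3x³ + 7x² - 9x - 9.
The coefficient of x³ is 3.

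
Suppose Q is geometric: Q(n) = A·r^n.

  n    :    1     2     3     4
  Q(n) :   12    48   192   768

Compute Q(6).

12288

Consecutive ratio: 48/12 = 4, and 192/48 = 4, so r = 4.
Then A·4^1 = 12 gives A = 3, and Q(n) = 3·4^n.
Q(6) = 3·4^6 = 12288.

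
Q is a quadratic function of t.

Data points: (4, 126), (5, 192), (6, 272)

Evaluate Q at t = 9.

Write Q(t) = at² + bt + c; the 3 given values yield a linear system in the 3 coefficients.
Solving, Q(t) = 7t² + 3t + 2.
Then Q(9) = 596.

596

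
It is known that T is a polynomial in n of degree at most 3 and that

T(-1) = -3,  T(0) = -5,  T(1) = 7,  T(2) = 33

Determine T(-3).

First differences: -2, 12, 26. Second differences: 14, 14.
Level-2 differences are constant, so T has degree 2.
Fitting a degree-2 polynomial gives T(n) = 7n² + 5n - 5.
Then T(-3) = 43.

43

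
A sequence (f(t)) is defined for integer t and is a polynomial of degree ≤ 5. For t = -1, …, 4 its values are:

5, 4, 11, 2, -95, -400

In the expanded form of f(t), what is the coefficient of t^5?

0

First differences: -1, 7, -9, -97, -305. Second differences: 8, -16, -88, -208. Third differences: -24, -72, -120. Fourth differences: -48, -48.
Level-4 differences are constant, so f has degree 4.
Fitting a degree-4 polynomial gives f(t) = -2t^4 + 6t² + 3t + 4.
The coefficient of t^5 is 0.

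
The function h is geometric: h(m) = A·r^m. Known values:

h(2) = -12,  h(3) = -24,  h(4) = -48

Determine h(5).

Consecutive ratio: -24/(-12) = 2, and -48/(-24) = 2, so r = 2.
Then A·2^2 = -12 gives A = -3, and h(m) = -3·2^m.
h(5) = -3·2^5 = -96.

-96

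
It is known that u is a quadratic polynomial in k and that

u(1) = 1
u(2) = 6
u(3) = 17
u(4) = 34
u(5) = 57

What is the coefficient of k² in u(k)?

First differences: 5, 11, 17, 23. Second differences: 6, 6, 6.
Level-2 differences are constant, so u has degree 2.
Fitting a degree-2 polynomial gives u(k) = 3k² - 4k + 2.
The coefficient of k² is 3.

3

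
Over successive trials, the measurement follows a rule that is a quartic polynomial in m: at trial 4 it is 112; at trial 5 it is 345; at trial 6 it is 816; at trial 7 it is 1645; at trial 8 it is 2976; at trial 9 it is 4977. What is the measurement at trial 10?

7840

Write the value at m as g(m).
First differences: 233, 471, 829, 1331, 2001. Second differences: 238, 358, 502, 670. Third differences: 120, 144, 168. Fourth differences: 24, 24.
Level-4 differences are constant, so g has degree 4.
Fitting a degree-4 polynomial gives g(m) = m^4 - 2m³ - 2m² + 4m.
Then g(10) = 7840.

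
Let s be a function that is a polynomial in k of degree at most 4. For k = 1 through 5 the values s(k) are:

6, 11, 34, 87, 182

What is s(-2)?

-21

First differences: 5, 23, 53, 95. Second differences: 18, 30, 42. Third differences: 12, 12.
Level-3 differences are constant, so s has degree 3.
Fitting a degree-3 polynomial gives s(k) = 2k³ - 3k² + 7.
Then s(-2) = -21.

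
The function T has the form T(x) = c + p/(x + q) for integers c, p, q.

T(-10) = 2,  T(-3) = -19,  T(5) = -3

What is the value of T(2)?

(T(x) − c)(x + q) = p for each data point; the three points give a linear system in c and q, then p follows.
Solving: c = -1, q = 4, p = -18, so T(x) = -1 − 18/(x + 4).
Then T(2) = -1 − 18/6 = -4.

-4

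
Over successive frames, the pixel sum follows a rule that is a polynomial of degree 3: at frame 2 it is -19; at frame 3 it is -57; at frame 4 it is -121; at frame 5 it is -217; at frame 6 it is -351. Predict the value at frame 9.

-1041

Write the value at n as Q(n).
First differences: -38, -64, -96, -134. Second differences: -26, -32, -38. Third differences: -6, -6.
Level-3 differences are constant, so Q has degree 3.
Fitting a degree-3 polynomial gives Q(n) = -n³ - 4n² + n + 3.
Then Q(9) = -1041.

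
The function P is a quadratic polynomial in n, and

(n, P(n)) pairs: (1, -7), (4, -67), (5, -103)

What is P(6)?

Write P(n) = an² + bn + c; the 3 given values yield a linear system in the 3 coefficients.
Solving, P(n) = -4n² - 3.
Then P(6) = -147.

-147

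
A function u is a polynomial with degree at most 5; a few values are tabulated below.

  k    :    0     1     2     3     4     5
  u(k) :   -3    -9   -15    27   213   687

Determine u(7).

3315

Write u(k) = ak^5 + bk^4 + ck³ + dk² + ek + p; the 6 given values yield a linear system in the 6 coefficients.
Solving, the leading coefficient vanishes, and u(k) = 2k^4 - 4k³ - 2k² - 2k - 3.
Then u(7) = 3315.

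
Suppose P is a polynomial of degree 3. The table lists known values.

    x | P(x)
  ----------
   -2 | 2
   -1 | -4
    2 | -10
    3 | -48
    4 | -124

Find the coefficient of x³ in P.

Write P(x) = ax³ + bx² + cx + d; the 5 given values yield a linear system in the 4 coefficients.
Solving, P(x) = -2x³ - x² + 5x.
The coefficient of x³ is -2.

-2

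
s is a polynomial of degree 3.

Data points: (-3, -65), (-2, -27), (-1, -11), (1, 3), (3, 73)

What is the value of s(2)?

Write s(m) = am³ + bm² + cm + d; the 5 given values yield a linear system in the 4 coefficients.
Solving, s(m) = 2m³ + m² + 5m - 5.
Then s(2) = 25.

25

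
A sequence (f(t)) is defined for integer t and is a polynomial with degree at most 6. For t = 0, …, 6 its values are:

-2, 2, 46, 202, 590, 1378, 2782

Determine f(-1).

10

First differences: 4, 44, 156, 388, 788, 1404. Second differences: 40, 112, 232, 400, 616. Third differences: 72, 120, 168, 216. Fourth differences: 48, 48, 48.
Level-4 differences are constant, so f has degree 4.
Fitting a degree-4 polynomial gives f(t) = 2t^4 + 6t² - 4t - 2.
Then f(-1) = 10.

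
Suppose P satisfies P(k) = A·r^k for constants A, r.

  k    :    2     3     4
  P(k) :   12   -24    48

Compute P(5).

Consecutive ratio: -24/12 = -2, and 48/(-24) = -2, so r = -2.
Then A·(-2)^2 = 12 gives A = 3, and P(k) = 3·(-2)^k.
P(5) = 3·(-2)^5 = -96.

-96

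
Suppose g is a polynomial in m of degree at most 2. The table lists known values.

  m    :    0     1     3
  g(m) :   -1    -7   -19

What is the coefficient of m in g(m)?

-6

Write g(m) = am² + bm + c; the 3 given values yield a linear system in the 3 coefficients.
Solving, the leading coefficient vanishes, and g(m) = -6m - 1.
The coefficient of m is -6.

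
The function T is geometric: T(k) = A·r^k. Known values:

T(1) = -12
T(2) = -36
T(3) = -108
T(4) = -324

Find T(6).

-2916

Consecutive ratio: -36/(-12) = 3, and -108/(-36) = 3, so r = 3.
Then A·3^1 = -12 gives A = -4, and T(k) = -4·3^k.
T(6) = -4·3^6 = -2916.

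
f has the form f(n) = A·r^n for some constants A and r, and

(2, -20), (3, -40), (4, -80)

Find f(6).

Consecutive ratio: -40/(-20) = 2, and -80/(-40) = 2, so r = 2.
Then A·2^2 = -20 gives A = -5, and f(n) = -5·2^n.
f(6) = -5·2^6 = -320.

-320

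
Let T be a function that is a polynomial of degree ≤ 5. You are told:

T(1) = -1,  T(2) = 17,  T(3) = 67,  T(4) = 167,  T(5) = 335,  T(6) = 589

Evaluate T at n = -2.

-43

First differences: 18, 50, 100, 168, 254. Second differences: 32, 50, 68, 86. Third differences: 18, 18, 18.
Level-3 differences are constant, so T has degree 3.
Fitting a degree-3 polynomial gives T(n) = 3n³ - 2n² + 3n - 5.
Then T(-2) = -43.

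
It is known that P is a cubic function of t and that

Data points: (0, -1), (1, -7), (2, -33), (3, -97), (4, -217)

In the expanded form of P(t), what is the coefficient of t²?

Write P(t) = at³ + bt² + ct + d; the 5 given values yield a linear system in the 4 coefficients.
Solving, P(t) = -3t³ - t² - 2t - 1.
The coefficient of t² is -1.

-1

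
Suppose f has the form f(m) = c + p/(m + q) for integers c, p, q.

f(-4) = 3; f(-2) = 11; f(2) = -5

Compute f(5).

(f(m) − c)(m + q) = p for each data point; the three points give a linear system in c and q, then p follows.
Solving: c = -1, q = 1, p = -12, so f(m) = -1 − 12/(m + 1).
Then f(5) = -1 − 12/6 = -3.

-3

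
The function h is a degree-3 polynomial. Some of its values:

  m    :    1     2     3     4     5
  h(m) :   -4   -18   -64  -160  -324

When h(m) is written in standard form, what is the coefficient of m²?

First differences: -14, -46, -96, -164. Second differences: -32, -50, -68. Third differences: -18, -18.
Level-3 differences are constant, so h has degree 3.
Fitting a degree-3 polynomial gives h(m) = -3m³ + 2m² + m - 4.
The coefficient of m² is 2.

2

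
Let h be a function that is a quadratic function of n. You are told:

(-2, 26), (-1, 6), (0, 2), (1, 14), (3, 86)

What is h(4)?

146

Write h(n) = an² + bn + c; the 5 given values yield a linear system in the 3 coefficients.
Solving, h(n) = 8n² + 4n + 2.
Then h(4) = 146.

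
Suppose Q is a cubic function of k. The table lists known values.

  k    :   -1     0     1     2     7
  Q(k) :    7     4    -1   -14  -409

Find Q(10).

Write Q(k) = ak³ + bk² + ck + d; the 5 given values yield a linear system in the 4 coefficients.
Solving, Q(k) = -k³ - k² - 3k + 4.
Then Q(10) = -1126.

-1126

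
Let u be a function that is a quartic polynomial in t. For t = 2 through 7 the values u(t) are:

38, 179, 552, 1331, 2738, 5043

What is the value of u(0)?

First differences: 141, 373, 779, 1407, 2305. Second differences: 232, 406, 628, 898. Third differences: 174, 222, 270. Fourth differences: 48, 48.
Level-4 differences are constant, so u has degree 4.
Fitting a degree-4 polynomial gives u(t) = 2t^4 + t³ - 3t² + 7t - 4.
Then u(0) = -4.

-4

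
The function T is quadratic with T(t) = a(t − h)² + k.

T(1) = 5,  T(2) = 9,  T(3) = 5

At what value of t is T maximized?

First differences 4, -4; second difference -8 = 2a, so a = -4.
Expanding, the t-coefficient is −2ah = 8h; matching it to the data gives h = 2, and then k = 9.
So T(t) = -4(t − 2)² + 9.
Hence h = 2.

2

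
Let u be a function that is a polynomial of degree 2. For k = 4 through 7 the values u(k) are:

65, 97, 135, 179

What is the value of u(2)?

19

First differences: 32, 38, 44. Second differences: 6, 6.
Level-2 differences are constant, so u has degree 2.
Fitting a degree-2 polynomial gives u(k) = 3k² + 5k - 3.
Then u(2) = 19.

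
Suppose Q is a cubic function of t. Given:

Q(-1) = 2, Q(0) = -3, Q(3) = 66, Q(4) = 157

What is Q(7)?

802

Write Q(t) = at³ + bt² + ct + d; the 4 given values yield a linear system in the 4 coefficients.
Solving, Q(t) = 2t³ + 3t² - 4t - 3.
Then Q(7) = 802.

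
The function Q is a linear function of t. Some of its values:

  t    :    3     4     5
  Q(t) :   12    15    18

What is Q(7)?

24

First differences: 3, 3.
Level-1 differences are constant, so Q has degree 1.
Fitting a degree-1 polynomial gives Q(t) = 3t + 3.
Then Q(7) = 24.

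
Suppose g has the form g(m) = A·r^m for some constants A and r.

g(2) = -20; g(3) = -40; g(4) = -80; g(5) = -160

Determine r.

2

Consecutive ratio: -40/(-20) = 2, and -80/(-40) = 2, so r = 2.
Then A·2^2 = -20 gives A = -5, and g(m) = -5·2^m.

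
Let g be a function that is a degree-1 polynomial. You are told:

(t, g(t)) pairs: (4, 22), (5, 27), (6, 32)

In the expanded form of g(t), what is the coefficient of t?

5

Write g(t) = at + b; the 3 given values yield a linear system in the 2 coefficients.
Solving, g(t) = 5t + 2.
The coefficient of t is 5.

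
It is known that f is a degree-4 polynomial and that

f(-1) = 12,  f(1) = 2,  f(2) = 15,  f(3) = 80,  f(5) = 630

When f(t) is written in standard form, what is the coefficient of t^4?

1

Write f(t) = at^4 + bt³ + ct² + dt + e; the 5 given values yield a linear system in the 5 coefficients.
Solving, f(t) = t^4 + t² - 5t + 5.
The coefficient of t^4 is 1.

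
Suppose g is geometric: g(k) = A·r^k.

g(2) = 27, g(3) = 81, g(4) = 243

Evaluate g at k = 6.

Consecutive ratio: 81/27 = 3, and 243/81 = 3, so r = 3.
Then A·3^2 = 27 gives A = 3, and g(k) = 3·3^k.
g(6) = 3·3^6 = 2187.

2187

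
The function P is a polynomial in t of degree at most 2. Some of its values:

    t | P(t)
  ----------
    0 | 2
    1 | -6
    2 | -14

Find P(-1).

10

Write P(t) = at² + bt + c; the 3 given values yield a linear system in the 3 coefficients.
Solving, the leading coefficient vanishes, and P(t) = -8t + 2.
Then P(-1) = 10.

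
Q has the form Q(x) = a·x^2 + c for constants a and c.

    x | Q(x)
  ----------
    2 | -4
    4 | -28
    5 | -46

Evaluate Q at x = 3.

-14

From Q(2) = -4 and Q(4) = -28: 4a + c = -4 and 16a + c = -28.
Subtracting: 12a = -24, so a = -2; then c = -4 − (-2)·4 = 4.
So Q(x) = -2x² + 4, and Q(3) = -14.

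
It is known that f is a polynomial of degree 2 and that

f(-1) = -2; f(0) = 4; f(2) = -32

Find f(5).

Write f(t) = at² + bt + c; the 3 given values yield a linear system in the 3 coefficients.
Solving, f(t) = -8t² - 2t + 4.
Then f(5) = -206.

-206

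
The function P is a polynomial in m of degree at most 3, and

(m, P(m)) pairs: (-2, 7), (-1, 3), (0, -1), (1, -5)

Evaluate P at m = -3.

11

First differences: -4, -4, -4.
Level-1 differences are constant, so P has degree 1.
Fitting a degree-1 polynomial gives P(m) = -4m - 1.
Then P(-3) = 11.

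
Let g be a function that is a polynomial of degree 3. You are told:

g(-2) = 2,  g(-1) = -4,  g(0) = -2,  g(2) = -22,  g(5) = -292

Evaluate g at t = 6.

Write g(t) = at³ + bt² + ct + d; the 5 given values yield a linear system in the 4 coefficients.
Solving, g(t) = -2t³ - 2t² + 2t - 2.
Then g(6) = -494.

-494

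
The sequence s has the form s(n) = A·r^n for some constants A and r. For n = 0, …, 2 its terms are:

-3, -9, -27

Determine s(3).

-81

Consecutive ratio: -9/(-3) = 3, and -27/(-9) = 3, so r = 3.
Then A·3^0 = -3 gives A = -3, and s(n) = -3·3^n.
s(3) = -3·3^3 = -81.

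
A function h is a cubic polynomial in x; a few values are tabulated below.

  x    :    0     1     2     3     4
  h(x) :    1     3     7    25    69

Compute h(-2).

Write h(x) = ax³ + bx² + cx + d; the 5 given values yield a linear system in the 4 coefficients.
Solving, h(x) = 2x³ - 5x² + 5x + 1.
Then h(-2) = -45.

-45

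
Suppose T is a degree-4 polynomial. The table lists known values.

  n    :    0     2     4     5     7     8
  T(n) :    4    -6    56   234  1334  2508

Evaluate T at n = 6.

Write T(n) = an^4 + bn³ + cn² + dn + e; the 6 given values yield a linear system in the 5 coefficients.
Solving, T(n) = n^4 - 3n³ - n² + n + 4.
Then T(6) = 622.

622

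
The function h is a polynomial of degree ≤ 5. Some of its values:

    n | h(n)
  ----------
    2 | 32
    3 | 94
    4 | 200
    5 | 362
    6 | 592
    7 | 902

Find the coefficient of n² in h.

4

First differences: 62, 106, 162, 230, 310. Second differences: 44, 56, 68, 80. Third differences: 12, 12, 12.
Level-3 differences are constant, so h has degree 3.
Fitting a degree-3 polynomial gives h(n) = 2n³ + 4n² + 4n - 8.
The coefficient of n² is 4.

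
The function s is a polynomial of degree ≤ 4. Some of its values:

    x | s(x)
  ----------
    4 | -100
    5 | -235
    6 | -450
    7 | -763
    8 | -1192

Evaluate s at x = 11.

Write s(x) = ax^4 + bx³ + cx² + dx + e; the 5 given values yield a linear system in the 5 coefficients.
Solving, the leading coefficient vanishes, and s(x) = -3x³ + 5x² + 3x.
Then s(11) = -3355.

-3355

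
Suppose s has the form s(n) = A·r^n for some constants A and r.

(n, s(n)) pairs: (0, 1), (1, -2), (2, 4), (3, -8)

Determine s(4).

16

Consecutive ratio: -2/1 = -2, and 4/(-2) = -2, so r = -2.
Then A·(-2)^0 = 1 gives A = 1, and s(n) = 1·(-2)^n.
s(4) = 1·(-2)^4 = 16.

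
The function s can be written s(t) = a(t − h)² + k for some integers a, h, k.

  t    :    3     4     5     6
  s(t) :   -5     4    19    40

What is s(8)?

First differences 9, 15, 21; second difference 6 = 2a, so a = 3.
Expanding, the t-coefficient is −2ah = -6h; matching it to the data gives h = 2, and then k = -8.
So s(t) = 3(t − 2)² − 8.
s(8) = 3·6² − 8 = 100.

100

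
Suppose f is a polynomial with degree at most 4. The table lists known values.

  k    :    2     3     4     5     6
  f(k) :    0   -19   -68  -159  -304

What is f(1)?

First differences: -19, -49, -91, -145. Second differences: -30, -42, -54. Third differences: -12, -12.
Level-3 differences are constant, so f has degree 3.
Fitting a degree-3 polynomial gives f(k) = -2k³ + 3k² + 4k - 4.
Then f(1) = 1.

1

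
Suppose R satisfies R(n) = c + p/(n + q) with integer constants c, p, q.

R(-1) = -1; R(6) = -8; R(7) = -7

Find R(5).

-10

(R(n) − c)(n + q) = p for each data point; the three points give a linear system in c and q, then p follows.
Solving: c = -4, q = -3, p = -12, so R(n) = -4 − 12/(n − 3).
Then R(5) = -4 − 12/2 = -10.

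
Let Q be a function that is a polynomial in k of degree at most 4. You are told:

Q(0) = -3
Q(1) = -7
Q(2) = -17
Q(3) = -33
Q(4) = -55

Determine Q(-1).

Write Q(k) = ak^4 + bk³ + ck² + dk + e; the 5 given values yield a linear system in the 5 coefficients.
Solving, the top 2 coefficients vanish, and Q(k) = -3k² - k - 3.
Then Q(-1) = -5.

-5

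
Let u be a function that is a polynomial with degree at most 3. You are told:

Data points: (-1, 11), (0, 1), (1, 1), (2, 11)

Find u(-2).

First differences: -10, 0, 10. Second differences: 10, 10.
Level-2 differences are constant, so u has degree 2.
Fitting a degree-2 polynomial gives u(x) = 5x² - 5x + 1.
Then u(-2) = 31.

31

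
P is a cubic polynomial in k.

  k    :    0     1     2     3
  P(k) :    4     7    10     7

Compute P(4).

Write P(k) = ak³ + bk² + ck + d; the 4 given values yield a linear system in the 4 coefficients.
Solving, P(k) = -k³ + 3k² + k + 4.
Then P(4) = -8.

-8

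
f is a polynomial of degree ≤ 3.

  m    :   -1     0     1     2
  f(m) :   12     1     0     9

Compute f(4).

57

First differences: -11, -1, 9. Second differences: 10, 10.
Level-2 differences are constant, so f has degree 2.
Fitting a degree-2 polynomial gives f(m) = 5m² - 6m + 1.
Then f(4) = 57.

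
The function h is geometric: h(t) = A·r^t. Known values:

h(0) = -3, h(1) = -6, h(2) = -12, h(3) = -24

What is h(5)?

Consecutive ratio: -6/(-3) = 2, and -12/(-6) = 2, so r = 2.
Then A·2^0 = -3 gives A = -3, and h(t) = -3·2^t.
h(5) = -3·2^5 = -96.

-96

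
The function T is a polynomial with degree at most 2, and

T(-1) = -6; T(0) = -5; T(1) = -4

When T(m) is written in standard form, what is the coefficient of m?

First differences: 1, 1.
Level-1 differences are constant, so T has degree 1.
Fitting a degree-1 polynomial gives T(m) = m - 5.
The coefficient of m is 1.

1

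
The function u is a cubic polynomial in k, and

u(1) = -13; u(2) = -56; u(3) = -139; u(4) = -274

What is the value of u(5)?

Write u(k) = ak³ + bk² + ck + d; the 4 given values yield a linear system in the 4 coefficients.
Solving, u(k) = -2k³ - 8k² - 5k + 2.
Then u(5) = -473.

-473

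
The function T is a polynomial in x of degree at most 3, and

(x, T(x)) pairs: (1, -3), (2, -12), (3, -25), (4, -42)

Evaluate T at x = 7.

-117

First differences: -9, -13, -17. Second differences: -4, -4.
Level-2 differences are constant, so T has degree 2.
Fitting a degree-2 polynomial gives T(x) = -2x² - 3x + 2.
Then T(7) = -117.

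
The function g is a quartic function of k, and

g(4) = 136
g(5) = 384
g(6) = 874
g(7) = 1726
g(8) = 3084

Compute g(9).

Write g(k) = ak^4 + bk³ + ck² + dk + e; the 5 given values yield a linear system in the 5 coefficients.
Solving, g(k) = k^4 - 2k³ + k + 4.
Then g(9) = 5116.

5116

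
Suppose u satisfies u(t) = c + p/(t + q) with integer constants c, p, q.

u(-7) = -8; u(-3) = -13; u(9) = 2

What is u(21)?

-1

(u(t) − c)(t + q) = p for each data point; the three points give a linear system in c and q, then p follows.
Solving: c = -3, q = -1, p = 40, so u(t) = -3 + 40/(t − 1).
Then u(21) = -3 + 40/20 = -1.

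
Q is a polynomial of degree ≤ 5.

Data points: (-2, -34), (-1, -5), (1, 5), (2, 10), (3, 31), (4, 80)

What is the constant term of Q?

4

Write Q(x) = ax^5 + bx^4 + cx³ + dx² + ex + p; the 6 given values yield a linear system in the 6 coefficients.
Solving, the top 2 coefficients vanish, and Q(x) = 2x³ - 4x² + 3x + 4.
The constant term is Q(0) = 4.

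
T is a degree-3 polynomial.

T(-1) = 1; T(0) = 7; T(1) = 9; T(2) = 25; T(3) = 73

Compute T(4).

171

First differences: 6, 2, 16, 48. Second differences: -4, 14, 32. Third differences: 18, 18.
Level-3 differences are constant, so T has degree 3.
Extending the table by one column gives the next first difference 98, so T(4) = 73 + 98 = 171.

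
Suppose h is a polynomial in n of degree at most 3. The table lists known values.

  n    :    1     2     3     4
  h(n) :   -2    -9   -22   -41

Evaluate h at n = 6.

-97

First differences: -7, -13, -19. Second differences: -6, -6.
Level-2 differences are constant, so h has degree 2.
Fitting a degree-2 polynomial gives h(n) = -3n² + 2n - 1.
Then h(6) = -97.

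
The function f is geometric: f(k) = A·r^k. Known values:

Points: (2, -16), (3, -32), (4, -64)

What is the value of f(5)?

Consecutive ratio: -32/(-16) = 2, and -64/(-32) = 2, so r = 2.
Then A·2^2 = -16 gives A = -4, and f(k) = -4·2^k.
f(5) = -4·2^5 = -128.

-128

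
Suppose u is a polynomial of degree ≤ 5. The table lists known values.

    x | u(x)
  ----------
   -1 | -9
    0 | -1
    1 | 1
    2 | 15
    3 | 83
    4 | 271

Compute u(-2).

First differences: 8, 2, 14, 68, 188. Second differences: -6, 12, 54, 120. Third differences: 18, 42, 66. Fourth differences: 24, 24.
Level-4 differences are constant, so u has degree 4.
Fitting a degree-4 polynomial gives u(x) = x^4 + x³ - 4x² + 4x - 1.
Then u(-2) = -17.

-17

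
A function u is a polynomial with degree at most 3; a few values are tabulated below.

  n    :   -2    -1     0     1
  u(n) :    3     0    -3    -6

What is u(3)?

First differences: -3, -3, -3.
Level-1 differences are constant, so u has degree 1.
Fitting a degree-1 polynomial gives u(n) = -3n - 3.
Then u(3) = -12.

-12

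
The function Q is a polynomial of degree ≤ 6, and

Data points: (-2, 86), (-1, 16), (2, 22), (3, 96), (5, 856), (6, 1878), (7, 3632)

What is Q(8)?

Write Q(m) = am^6 + bm^5 + cm^4 + dm³ + em² + pm + q; the 7 given values yield a linear system in the 7 coefficients.
Solving, the top 2 coefficients vanish, and Q(m) = 2m^4 - 4m³ + 4m² + 6.
Then Q(8) = 6406.

6406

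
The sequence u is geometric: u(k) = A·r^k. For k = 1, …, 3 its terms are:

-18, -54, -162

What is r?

3

Consecutive ratio: -54/(-18) = 3, and -162/(-54) = 3, so r = 3.
Then A·3^1 = -18 gives A = -6, and u(k) = -6·3^k.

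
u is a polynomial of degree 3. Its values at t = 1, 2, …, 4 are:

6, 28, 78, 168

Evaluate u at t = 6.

Write u(t) = at³ + bt² + ct + d; the 4 given values yield a linear system in the 4 coefficients.
Solving, u(t) = 2t³ + 2t² + 2t.
Then u(6) = 516.

516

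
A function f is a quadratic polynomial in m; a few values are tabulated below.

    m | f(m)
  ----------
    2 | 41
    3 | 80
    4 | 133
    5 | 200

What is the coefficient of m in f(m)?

Write f(m) = am² + bm + c; the 4 given values yield a linear system in the 3 coefficients.
Solving, f(m) = 7m² + 4m + 5.
The coefficient of m is 4.

4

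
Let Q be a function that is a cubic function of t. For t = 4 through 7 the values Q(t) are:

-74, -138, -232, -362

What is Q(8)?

-534

Write Q(t) = at³ + bt² + ct + d; the 4 given values yield a linear system in the 4 coefficients.
Solving, Q(t) = -t³ - 3t + 2.
Then Q(8) = -534.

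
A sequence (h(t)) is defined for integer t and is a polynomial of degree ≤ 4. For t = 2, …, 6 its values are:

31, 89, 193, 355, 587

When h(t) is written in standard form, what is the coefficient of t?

-5

Write h(t) = at^4 + bt³ + ct² + dt + e; the 5 given values yield a linear system in the 5 coefficients.
Solving, the leading coefficient vanishes, and h(t) = 2t³ + 5t² - 5t + 5.
The coefficient of t is -5.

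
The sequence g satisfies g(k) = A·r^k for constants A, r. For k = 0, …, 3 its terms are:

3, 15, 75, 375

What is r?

5

Consecutive ratio: 15/3 = 5, and 75/15 = 5, so r = 5.
Then A·5^0 = 3 gives A = 3, and g(k) = 3·5^k.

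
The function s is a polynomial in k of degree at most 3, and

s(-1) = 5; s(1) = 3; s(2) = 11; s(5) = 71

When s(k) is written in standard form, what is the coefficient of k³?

Write s(k) = ak³ + bk² + ck + d; the 4 given values yield a linear system in the 4 coefficients.
Solving, the leading coefficient vanishes, and s(k) = 3k² - k + 1.
The coefficient of k³ is 0.

0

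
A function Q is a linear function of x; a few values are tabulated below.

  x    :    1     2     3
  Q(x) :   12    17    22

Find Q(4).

27

Write Q(x) = ax + b; the 3 given values yield a linear system in the 2 coefficients.
Solving, Q(x) = 5x + 7.
Then Q(4) = 27.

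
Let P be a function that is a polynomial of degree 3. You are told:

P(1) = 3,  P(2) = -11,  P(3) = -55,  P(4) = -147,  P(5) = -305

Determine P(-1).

13

First differences: -14, -44, -92, -158. Second differences: -30, -48, -66. Third differences: -18, -18.
Level-3 differences are constant, so P has degree 3.
Fitting a degree-3 polynomial gives P(t) = -3t³ + 3t² - 2t + 5.
Then P(-1) = 13.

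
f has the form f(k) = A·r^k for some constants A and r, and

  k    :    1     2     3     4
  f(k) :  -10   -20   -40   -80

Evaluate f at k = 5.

-160

Consecutive ratio: -20/(-10) = 2, and -40/(-20) = 2, so r = 2.
Then A·2^1 = -10 gives A = -5, and f(k) = -5·2^k.
f(5) = -5·2^5 = -160.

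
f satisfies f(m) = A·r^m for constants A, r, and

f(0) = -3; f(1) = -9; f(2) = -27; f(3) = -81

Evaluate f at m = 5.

Consecutive ratio: -9/(-3) = 3, and -27/(-9) = 3, so r = 3.
Then A·3^0 = -3 gives A = -3, and f(m) = -3·3^m.
f(5) = -3·3^5 = -729.

-729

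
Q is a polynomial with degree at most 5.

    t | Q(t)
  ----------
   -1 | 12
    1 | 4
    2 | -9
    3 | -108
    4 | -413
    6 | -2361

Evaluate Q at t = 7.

Write Q(t) = at^5 + bt^4 + ct³ + dt² + et + p; the 6 given values yield a linear system in the 6 coefficients.
Solving, the leading coefficient vanishes, and Q(t) = -2t^4 + 7t² - 4t + 3.
Then Q(7) = -4484.

-4484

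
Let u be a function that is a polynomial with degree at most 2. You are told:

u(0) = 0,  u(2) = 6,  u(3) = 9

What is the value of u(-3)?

-9

Write u(x) = ax² + bx + c; the 3 given values yield a linear system in the 3 coefficients.
Solving, the leading coefficient vanishes, and u(x) = 3x.
Then u(-3) = -9.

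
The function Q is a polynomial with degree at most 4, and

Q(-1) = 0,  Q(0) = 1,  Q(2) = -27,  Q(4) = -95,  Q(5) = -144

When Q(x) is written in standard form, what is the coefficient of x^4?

0

Write Q(x) = ax^4 + bx³ + cx² + dx + e; the 5 given values yield a linear system in the 5 coefficients.
Solving, the top 2 coefficients vanish, and Q(x) = -5x² - 4x + 1.
The coefficient of x^4 is 0.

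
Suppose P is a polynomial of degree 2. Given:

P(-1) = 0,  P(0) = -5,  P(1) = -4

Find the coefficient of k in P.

Write P(k) = ak² + bk + c; the 3 given values yield a linear system in the 3 coefficients.
Solving, P(k) = 3k² - 2k - 5.
The coefficient of k is -2.

-2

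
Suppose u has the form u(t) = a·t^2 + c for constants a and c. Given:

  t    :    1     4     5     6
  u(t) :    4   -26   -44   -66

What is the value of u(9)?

From u(1) = 4 and u(4) = -26: 1a + c = 4 and 16a + c = -26.
Subtracting: 15a = -30, so a = -2; then c = 4 − (-2)·1 = 6.
So u(t) = -2t² + 6, and u(9) = -156.

-156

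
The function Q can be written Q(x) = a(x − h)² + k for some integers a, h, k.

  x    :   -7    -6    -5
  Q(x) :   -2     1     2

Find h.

-5

First differences 3, 1; second difference -2 = 2a, so a = -1.
Expanding, the x-coefficient is −2ah = 2h; matching it to the data gives h = -5, and then k = 2.
So Q(x) = -1(x + 5)² + 2.
Hence h = -5.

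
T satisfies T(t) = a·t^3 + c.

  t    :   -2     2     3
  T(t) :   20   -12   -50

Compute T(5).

-246

From T(-2) = 20 and T(2) = -12: -8a + c = 20 and 8a + c = -12.
Subtracting: 16a = -32, so a = -2; then c = 20 − (-2)·(-8) = 4.
So T(t) = -2t³ + 4, and T(5) = -246.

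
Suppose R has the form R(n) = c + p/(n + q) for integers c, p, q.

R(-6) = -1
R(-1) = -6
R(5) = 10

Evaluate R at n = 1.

(R(n) − c)(n + q) = p for each data point; the three points give a linear system in c and q, then p follows.
Solving: c = 2, q = -2, p = 24, so R(n) = 2 + 24/(n − 2).
Then R(1) = 2 + 24/(-1) = -22.

-22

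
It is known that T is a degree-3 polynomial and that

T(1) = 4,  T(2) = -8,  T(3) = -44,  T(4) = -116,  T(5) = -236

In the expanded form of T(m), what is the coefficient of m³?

First differences: -12, -36, -72, -120. Second differences: -24, -36, -48. Third differences: -12, -12.
Level-3 differences are constant, so T has degree 3.
Fitting a degree-3 polynomial gives T(m) = -2m³ + 2m + 4.
The coefficient of m³ is -2.

-2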